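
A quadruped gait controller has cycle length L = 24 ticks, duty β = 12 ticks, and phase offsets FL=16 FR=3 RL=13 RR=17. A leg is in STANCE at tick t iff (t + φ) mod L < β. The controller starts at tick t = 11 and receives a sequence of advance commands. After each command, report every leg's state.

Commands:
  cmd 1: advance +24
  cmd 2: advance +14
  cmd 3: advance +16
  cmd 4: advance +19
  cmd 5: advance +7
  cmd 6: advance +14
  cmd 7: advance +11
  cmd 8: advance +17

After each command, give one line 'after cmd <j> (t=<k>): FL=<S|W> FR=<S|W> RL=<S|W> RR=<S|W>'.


after cmd 1 (t=35): FL=S FR=W RL=S RR=S
after cmd 2 (t=49): FL=W FR=S RL=W RR=W
after cmd 3 (t=65): FL=S FR=W RL=S RR=S
after cmd 4 (t=84): FL=S FR=W RL=S RR=S
after cmd 5 (t=91): FL=S FR=W RL=S RR=W
after cmd 6 (t=105): FL=S FR=W RL=W RR=S
after cmd 7 (t=116): FL=W FR=W RL=S RR=W
after cmd 8 (t=133): FL=S FR=W RL=S RR=S

start t=11: FL=S FR=W RL=S RR=S
cmd 1: advance +24 → t=35, phase=(3,14,0,4) → FL=S FR=W RL=S RR=S
cmd 2: advance +14 → t=49, phase=(17,4,14,18) → FL=W FR=S RL=W RR=W
cmd 3: advance +16 → t=65, phase=(9,20,6,10) → FL=S FR=W RL=S RR=S
cmd 4: advance +19 → t=84, phase=(4,15,1,5) → FL=S FR=W RL=S RR=S
cmd 5: advance +7 → t=91, phase=(11,22,8,12) → FL=S FR=W RL=S RR=W
cmd 6: advance +14 → t=105, phase=(1,12,22,2) → FL=S FR=W RL=W RR=S
cmd 7: advance +11 → t=116, phase=(12,23,9,13) → FL=W FR=W RL=S RR=W
cmd 8: advance +17 → t=133, phase=(5,16,2,6) → FL=S FR=W RL=S RR=S


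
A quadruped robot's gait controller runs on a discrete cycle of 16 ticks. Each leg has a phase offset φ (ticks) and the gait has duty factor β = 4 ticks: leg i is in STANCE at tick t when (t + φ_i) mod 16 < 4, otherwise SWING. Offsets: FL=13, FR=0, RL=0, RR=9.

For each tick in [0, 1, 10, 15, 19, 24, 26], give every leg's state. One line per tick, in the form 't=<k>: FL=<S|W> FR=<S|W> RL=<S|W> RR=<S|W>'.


t=0: FL=W FR=S RL=S RR=W
t=1: FL=W FR=S RL=S RR=W
t=10: FL=W FR=W RL=W RR=S
t=15: FL=W FR=W RL=W RR=W
t=19: FL=S FR=S RL=S RR=W
t=24: FL=W FR=W RL=W RR=S
t=26: FL=W FR=W RL=W RR=S

t=0: phase=(13,0,0,9) vs β=4 → FL=W FR=S RL=S RR=W
t=1: phase=(14,1,1,10) vs β=4 → FL=W FR=S RL=S RR=W
t=10: phase=(7,10,10,3) vs β=4 → FL=W FR=W RL=W RR=S
t=15: phase=(12,15,15,8) vs β=4 → FL=W FR=W RL=W RR=W
t=19: phase=(0,3,3,12) vs β=4 → FL=S FR=S RL=S RR=W
t=24: phase=(5,8,8,1) vs β=4 → FL=W FR=W RL=W RR=S
t=26: phase=(7,10,10,3) vs β=4 → FL=W FR=W RL=W RR=S


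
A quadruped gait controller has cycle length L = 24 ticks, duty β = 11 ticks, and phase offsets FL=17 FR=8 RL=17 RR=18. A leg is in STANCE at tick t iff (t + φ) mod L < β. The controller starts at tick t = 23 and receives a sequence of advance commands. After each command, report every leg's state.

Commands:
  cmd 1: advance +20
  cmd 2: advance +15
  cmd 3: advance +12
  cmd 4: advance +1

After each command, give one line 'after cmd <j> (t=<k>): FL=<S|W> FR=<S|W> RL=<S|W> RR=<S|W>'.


after cmd 1 (t=43): FL=W FR=S RL=W RR=W
after cmd 2 (t=58): FL=S FR=W RL=S RR=S
after cmd 3 (t=70): FL=W FR=S RL=W RR=W
after cmd 4 (t=71): FL=W FR=S RL=W RR=W

start t=23: FL=W FR=S RL=W RR=W
cmd 1: advance +20 → t=43, phase=(12,3,12,13) → FL=W FR=S RL=W RR=W
cmd 2: advance +15 → t=58, phase=(3,18,3,4) → FL=S FR=W RL=S RR=S
cmd 3: advance +12 → t=70, phase=(15,6,15,16) → FL=W FR=S RL=W RR=W
cmd 4: advance +1 → t=71, phase=(16,7,16,17) → FL=W FR=S RL=W RR=W


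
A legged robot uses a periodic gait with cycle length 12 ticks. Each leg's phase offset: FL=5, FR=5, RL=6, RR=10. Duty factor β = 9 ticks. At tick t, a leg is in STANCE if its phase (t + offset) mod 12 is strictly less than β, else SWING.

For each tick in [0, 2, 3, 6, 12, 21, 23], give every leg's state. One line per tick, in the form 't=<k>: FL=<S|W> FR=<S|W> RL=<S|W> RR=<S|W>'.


t=0: phase=(5,5,6,10) vs β=9 → FL=S FR=S RL=S RR=W
t=2: phase=(7,7,8,0) vs β=9 → FL=S FR=S RL=S RR=S
t=3: phase=(8,8,9,1) vs β=9 → FL=S FR=S RL=W RR=S
t=6: phase=(11,11,0,4) vs β=9 → FL=W FR=W RL=S RR=S
t=12: phase=(5,5,6,10) vs β=9 → FL=S FR=S RL=S RR=W
t=21: phase=(2,2,3,7) vs β=9 → FL=S FR=S RL=S RR=S
t=23: phase=(4,4,5,9) vs β=9 → FL=S FR=S RL=S RR=W

t=0: FL=S FR=S RL=S RR=W
t=2: FL=S FR=S RL=S RR=S
t=3: FL=S FR=S RL=W RR=S
t=6: FL=W FR=W RL=S RR=S
t=12: FL=S FR=S RL=S RR=W
t=21: FL=S FR=S RL=S RR=S
t=23: FL=S FR=S RL=S RR=W


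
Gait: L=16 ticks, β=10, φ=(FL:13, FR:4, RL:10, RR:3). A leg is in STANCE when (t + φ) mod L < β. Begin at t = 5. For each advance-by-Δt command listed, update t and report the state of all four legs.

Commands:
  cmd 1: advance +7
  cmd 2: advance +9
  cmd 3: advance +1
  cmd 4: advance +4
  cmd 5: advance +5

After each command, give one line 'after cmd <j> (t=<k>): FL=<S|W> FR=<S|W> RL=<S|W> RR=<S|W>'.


start t=5: FL=S FR=S RL=W RR=S
cmd 1: advance +7 → t=12, phase=(9,0,6,15) → FL=S FR=S RL=S RR=W
cmd 2: advance +9 → t=21, phase=(2,9,15,8) → FL=S FR=S RL=W RR=S
cmd 3: advance +1 → t=22, phase=(3,10,0,9) → FL=S FR=W RL=S RR=S
cmd 4: advance +4 → t=26, phase=(7,14,4,13) → FL=S FR=W RL=S RR=W
cmd 5: advance +5 → t=31, phase=(12,3,9,2) → FL=W FR=S RL=S RR=S

after cmd 1 (t=12): FL=S FR=S RL=S RR=W
after cmd 2 (t=21): FL=S FR=S RL=W RR=S
after cmd 3 (t=22): FL=S FR=W RL=S RR=S
after cmd 4 (t=26): FL=S FR=W RL=S RR=W
after cmd 5 (t=31): FL=W FR=S RL=S RR=S


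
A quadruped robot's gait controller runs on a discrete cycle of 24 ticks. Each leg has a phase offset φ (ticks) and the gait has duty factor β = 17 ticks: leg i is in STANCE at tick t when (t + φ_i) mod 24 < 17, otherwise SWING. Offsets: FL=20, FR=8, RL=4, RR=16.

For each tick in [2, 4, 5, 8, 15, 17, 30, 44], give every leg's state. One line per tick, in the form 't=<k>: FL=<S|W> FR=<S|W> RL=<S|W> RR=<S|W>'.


t=2: phase=(22,10,6,18) vs β=17 → FL=W FR=S RL=S RR=W
t=4: phase=(0,12,8,20) vs β=17 → FL=S FR=S RL=S RR=W
t=5: phase=(1,13,9,21) vs β=17 → FL=S FR=S RL=S RR=W
t=8: phase=(4,16,12,0) vs β=17 → FL=S FR=S RL=S RR=S
t=15: phase=(11,23,19,7) vs β=17 → FL=S FR=W RL=W RR=S
t=17: phase=(13,1,21,9) vs β=17 → FL=S FR=S RL=W RR=S
t=30: phase=(2,14,10,22) vs β=17 → FL=S FR=S RL=S RR=W
t=44: phase=(16,4,0,12) vs β=17 → FL=S FR=S RL=S RR=S

t=2: FL=W FR=S RL=S RR=W
t=4: FL=S FR=S RL=S RR=W
t=5: FL=S FR=S RL=S RR=W
t=8: FL=S FR=S RL=S RR=S
t=15: FL=S FR=W RL=W RR=S
t=17: FL=S FR=S RL=W RR=S
t=30: FL=S FR=S RL=S RR=W
t=44: FL=S FR=S RL=S RR=S


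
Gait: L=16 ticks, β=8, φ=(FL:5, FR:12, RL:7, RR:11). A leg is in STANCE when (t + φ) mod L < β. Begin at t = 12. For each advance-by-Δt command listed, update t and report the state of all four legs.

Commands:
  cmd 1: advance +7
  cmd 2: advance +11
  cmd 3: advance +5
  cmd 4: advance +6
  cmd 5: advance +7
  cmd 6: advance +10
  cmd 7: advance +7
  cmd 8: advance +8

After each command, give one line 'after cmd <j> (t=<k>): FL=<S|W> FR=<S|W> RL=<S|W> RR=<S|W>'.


after cmd 1 (t=19): FL=W FR=W RL=W RR=W
after cmd 2 (t=30): FL=S FR=W RL=S RR=W
after cmd 3 (t=35): FL=W FR=W RL=W RR=W
after cmd 4 (t=41): FL=W FR=S RL=S RR=S
after cmd 5 (t=48): FL=S FR=W RL=S RR=W
after cmd 6 (t=58): FL=W FR=S RL=S RR=S
after cmd 7 (t=65): FL=S FR=W RL=W RR=W
after cmd 8 (t=73): FL=W FR=S RL=S RR=S

start t=12: FL=S FR=W RL=S RR=S
cmd 1: advance +7 → t=19, phase=(8,15,10,14) → FL=W FR=W RL=W RR=W
cmd 2: advance +11 → t=30, phase=(3,10,5,9) → FL=S FR=W RL=S RR=W
cmd 3: advance +5 → t=35, phase=(8,15,10,14) → FL=W FR=W RL=W RR=W
cmd 4: advance +6 → t=41, phase=(14,5,0,4) → FL=W FR=S RL=S RR=S
cmd 5: advance +7 → t=48, phase=(5,12,7,11) → FL=S FR=W RL=S RR=W
cmd 6: advance +10 → t=58, phase=(15,6,1,5) → FL=W FR=S RL=S RR=S
cmd 7: advance +7 → t=65, phase=(6,13,8,12) → FL=S FR=W RL=W RR=W
cmd 8: advance +8 → t=73, phase=(14,5,0,4) → FL=W FR=S RL=S RR=S


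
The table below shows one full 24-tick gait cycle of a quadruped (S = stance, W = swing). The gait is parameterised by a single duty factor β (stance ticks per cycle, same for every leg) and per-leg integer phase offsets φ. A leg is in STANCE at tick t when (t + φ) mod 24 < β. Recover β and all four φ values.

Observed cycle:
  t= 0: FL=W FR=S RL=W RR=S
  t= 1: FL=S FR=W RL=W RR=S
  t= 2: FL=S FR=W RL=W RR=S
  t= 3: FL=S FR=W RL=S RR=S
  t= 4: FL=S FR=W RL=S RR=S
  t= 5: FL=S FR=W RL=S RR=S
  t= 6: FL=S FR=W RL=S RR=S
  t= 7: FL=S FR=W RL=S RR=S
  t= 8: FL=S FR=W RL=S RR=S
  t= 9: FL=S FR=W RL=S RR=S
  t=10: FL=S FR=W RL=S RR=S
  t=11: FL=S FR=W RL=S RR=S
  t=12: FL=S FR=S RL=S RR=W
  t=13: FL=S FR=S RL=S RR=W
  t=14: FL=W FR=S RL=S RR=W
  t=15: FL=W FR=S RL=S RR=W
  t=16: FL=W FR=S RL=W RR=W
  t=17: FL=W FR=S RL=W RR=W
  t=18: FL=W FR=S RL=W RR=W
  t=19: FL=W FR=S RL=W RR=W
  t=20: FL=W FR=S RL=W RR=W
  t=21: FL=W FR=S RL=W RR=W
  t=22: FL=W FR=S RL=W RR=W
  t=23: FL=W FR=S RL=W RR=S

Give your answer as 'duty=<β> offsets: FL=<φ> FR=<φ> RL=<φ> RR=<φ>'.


duty β = stance ticks per leg = 13
FL: stance ticks = 13; W→S at t=1 → φ=23
FR: stance ticks = 13; W→S at t=12 → φ=12
RL: stance ticks = 13; W→S at t=3 → φ=21
RR: stance ticks = 13; W→S at t=23 → φ=1

duty=13 offsets: FL=23 FR=12 RL=21 RR=1


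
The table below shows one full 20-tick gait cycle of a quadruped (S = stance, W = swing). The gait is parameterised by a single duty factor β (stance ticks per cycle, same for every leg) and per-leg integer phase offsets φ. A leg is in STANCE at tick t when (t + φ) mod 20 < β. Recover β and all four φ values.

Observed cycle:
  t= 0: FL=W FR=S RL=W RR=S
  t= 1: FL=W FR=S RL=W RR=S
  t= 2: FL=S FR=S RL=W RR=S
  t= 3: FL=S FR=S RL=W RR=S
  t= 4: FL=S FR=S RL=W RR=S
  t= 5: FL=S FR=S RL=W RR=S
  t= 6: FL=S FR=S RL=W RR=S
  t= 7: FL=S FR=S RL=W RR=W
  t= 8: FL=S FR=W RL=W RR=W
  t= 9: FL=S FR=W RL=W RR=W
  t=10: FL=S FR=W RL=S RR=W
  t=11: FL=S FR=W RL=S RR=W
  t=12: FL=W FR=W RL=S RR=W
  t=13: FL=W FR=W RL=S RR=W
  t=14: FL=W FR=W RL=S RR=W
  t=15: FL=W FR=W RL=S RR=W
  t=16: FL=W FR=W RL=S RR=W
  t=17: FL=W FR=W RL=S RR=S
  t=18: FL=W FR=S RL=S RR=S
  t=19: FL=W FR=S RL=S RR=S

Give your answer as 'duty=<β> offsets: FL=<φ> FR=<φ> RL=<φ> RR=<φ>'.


duty β = stance ticks per leg = 10
FL: stance ticks = 10; W→S at t=2 → φ=18
FR: stance ticks = 10; W→S at t=18 → φ=2
RL: stance ticks = 10; W→S at t=10 → φ=10
RR: stance ticks = 10; W→S at t=17 → φ=3

duty=10 offsets: FL=18 FR=2 RL=10 RR=3


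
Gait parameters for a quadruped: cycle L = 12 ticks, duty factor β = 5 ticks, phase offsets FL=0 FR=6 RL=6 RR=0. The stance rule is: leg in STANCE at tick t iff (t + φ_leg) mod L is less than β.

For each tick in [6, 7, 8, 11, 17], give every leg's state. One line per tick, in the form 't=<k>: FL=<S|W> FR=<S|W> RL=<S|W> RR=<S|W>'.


t=6: FL=W FR=S RL=S RR=W
t=7: FL=W FR=S RL=S RR=W
t=8: FL=W FR=S RL=S RR=W
t=11: FL=W FR=W RL=W RR=W
t=17: FL=W FR=W RL=W RR=W

t=6: phase=(6,0,0,6) vs β=5 → FL=W FR=S RL=S RR=W
t=7: phase=(7,1,1,7) vs β=5 → FL=W FR=S RL=S RR=W
t=8: phase=(8,2,2,8) vs β=5 → FL=W FR=S RL=S RR=W
t=11: phase=(11,5,5,11) vs β=5 → FL=W FR=W RL=W RR=W
t=17: phase=(5,11,11,5) vs β=5 → FL=W FR=W RL=W RR=W


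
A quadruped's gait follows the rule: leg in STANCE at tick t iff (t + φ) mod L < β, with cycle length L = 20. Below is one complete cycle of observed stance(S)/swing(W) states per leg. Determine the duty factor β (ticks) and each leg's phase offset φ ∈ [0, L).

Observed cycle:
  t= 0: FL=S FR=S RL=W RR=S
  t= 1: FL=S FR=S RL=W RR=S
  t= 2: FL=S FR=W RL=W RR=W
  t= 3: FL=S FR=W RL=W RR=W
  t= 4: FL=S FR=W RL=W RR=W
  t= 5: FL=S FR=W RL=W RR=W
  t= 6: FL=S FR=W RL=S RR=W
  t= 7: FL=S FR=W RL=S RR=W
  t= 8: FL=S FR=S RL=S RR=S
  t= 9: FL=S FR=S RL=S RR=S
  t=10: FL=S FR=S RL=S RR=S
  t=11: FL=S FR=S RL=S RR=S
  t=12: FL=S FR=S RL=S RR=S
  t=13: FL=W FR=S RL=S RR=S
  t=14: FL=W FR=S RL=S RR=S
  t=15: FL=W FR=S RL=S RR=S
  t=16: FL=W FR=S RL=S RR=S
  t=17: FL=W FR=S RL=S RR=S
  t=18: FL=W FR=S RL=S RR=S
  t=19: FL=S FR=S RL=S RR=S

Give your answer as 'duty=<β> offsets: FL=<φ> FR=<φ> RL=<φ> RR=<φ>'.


duty=14 offsets: FL=1 FR=12 RL=14 RR=12

duty β = stance ticks per leg = 14
FL: stance ticks = 14; W→S at t=19 → φ=1
FR: stance ticks = 14; W→S at t=8 → φ=12
RL: stance ticks = 14; W→S at t=6 → φ=14
RR: stance ticks = 14; W→S at t=8 → φ=12


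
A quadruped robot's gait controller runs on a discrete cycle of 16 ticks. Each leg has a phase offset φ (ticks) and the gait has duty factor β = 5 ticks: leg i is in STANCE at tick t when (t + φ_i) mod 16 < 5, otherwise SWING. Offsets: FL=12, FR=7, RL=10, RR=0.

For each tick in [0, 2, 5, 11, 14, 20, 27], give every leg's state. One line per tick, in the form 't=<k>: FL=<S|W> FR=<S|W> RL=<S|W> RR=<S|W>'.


t=0: phase=(12,7,10,0) vs β=5 → FL=W FR=W RL=W RR=S
t=2: phase=(14,9,12,2) vs β=5 → FL=W FR=W RL=W RR=S
t=5: phase=(1,12,15,5) vs β=5 → FL=S FR=W RL=W RR=W
t=11: phase=(7,2,5,11) vs β=5 → FL=W FR=S RL=W RR=W
t=14: phase=(10,5,8,14) vs β=5 → FL=W FR=W RL=W RR=W
t=20: phase=(0,11,14,4) vs β=5 → FL=S FR=W RL=W RR=S
t=27: phase=(7,2,5,11) vs β=5 → FL=W FR=S RL=W RR=W

t=0: FL=W FR=W RL=W RR=S
t=2: FL=W FR=W RL=W RR=S
t=5: FL=S FR=W RL=W RR=W
t=11: FL=W FR=S RL=W RR=W
t=14: FL=W FR=W RL=W RR=W
t=20: FL=S FR=W RL=W RR=S
t=27: FL=W FR=S RL=W RR=W


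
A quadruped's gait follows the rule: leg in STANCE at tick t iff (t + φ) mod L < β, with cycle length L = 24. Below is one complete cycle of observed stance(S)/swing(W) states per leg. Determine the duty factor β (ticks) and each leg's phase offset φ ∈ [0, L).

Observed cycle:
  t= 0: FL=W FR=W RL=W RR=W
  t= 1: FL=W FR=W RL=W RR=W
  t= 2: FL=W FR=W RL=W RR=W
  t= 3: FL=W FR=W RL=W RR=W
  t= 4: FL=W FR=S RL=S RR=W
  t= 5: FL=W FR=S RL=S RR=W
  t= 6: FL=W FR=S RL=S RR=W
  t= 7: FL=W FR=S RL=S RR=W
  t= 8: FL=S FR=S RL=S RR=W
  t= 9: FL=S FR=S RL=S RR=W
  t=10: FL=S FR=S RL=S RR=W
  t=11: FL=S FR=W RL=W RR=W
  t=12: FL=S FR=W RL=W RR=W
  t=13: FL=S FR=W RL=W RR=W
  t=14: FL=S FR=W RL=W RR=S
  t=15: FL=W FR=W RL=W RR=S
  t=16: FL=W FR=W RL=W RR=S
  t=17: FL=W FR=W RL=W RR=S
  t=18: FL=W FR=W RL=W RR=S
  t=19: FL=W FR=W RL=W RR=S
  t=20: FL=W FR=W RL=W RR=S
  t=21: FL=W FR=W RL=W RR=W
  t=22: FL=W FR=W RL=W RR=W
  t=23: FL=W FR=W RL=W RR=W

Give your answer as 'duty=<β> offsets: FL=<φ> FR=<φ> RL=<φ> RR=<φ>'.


duty β = stance ticks per leg = 7
FL: stance ticks = 7; W→S at t=8 → φ=16
FR: stance ticks = 7; W→S at t=4 → φ=20
RL: stance ticks = 7; W→S at t=4 → φ=20
RR: stance ticks = 7; W→S at t=14 → φ=10

duty=7 offsets: FL=16 FR=20 RL=20 RR=10


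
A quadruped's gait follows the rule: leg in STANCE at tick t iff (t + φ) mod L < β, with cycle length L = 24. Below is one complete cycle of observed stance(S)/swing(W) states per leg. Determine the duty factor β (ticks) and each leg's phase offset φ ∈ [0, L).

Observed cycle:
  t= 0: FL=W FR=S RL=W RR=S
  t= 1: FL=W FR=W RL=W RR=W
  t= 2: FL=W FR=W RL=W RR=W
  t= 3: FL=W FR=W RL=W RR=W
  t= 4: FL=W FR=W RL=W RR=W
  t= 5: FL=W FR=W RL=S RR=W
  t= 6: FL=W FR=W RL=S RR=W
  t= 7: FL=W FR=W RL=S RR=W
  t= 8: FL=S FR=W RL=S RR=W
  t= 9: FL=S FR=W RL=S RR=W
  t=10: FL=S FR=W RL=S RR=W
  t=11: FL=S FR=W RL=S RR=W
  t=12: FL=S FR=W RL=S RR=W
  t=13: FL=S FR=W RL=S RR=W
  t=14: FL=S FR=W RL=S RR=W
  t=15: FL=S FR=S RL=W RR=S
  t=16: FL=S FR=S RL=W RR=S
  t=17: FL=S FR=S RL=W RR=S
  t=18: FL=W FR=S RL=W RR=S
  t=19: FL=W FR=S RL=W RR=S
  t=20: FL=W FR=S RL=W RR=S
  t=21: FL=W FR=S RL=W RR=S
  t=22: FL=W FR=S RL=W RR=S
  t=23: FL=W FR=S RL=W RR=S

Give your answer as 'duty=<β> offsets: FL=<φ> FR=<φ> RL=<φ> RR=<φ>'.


duty=10 offsets: FL=16 FR=9 RL=19 RR=9

duty β = stance ticks per leg = 10
FL: stance ticks = 10; W→S at t=8 → φ=16
FR: stance ticks = 10; W→S at t=15 → φ=9
RL: stance ticks = 10; W→S at t=5 → φ=19
RR: stance ticks = 10; W→S at t=15 → φ=9


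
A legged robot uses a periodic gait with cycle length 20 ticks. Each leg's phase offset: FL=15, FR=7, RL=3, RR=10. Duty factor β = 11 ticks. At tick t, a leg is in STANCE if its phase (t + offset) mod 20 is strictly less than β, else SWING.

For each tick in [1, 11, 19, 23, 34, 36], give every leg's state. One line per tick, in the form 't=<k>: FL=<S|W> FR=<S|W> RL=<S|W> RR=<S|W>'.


t=1: FL=W FR=S RL=S RR=W
t=11: FL=S FR=W RL=W RR=S
t=19: FL=W FR=S RL=S RR=S
t=23: FL=W FR=S RL=S RR=W
t=34: FL=S FR=S RL=W RR=S
t=36: FL=W FR=S RL=W RR=S

t=1: phase=(16,8,4,11) vs β=11 → FL=W FR=S RL=S RR=W
t=11: phase=(6,18,14,1) vs β=11 → FL=S FR=W RL=W RR=S
t=19: phase=(14,6,2,9) vs β=11 → FL=W FR=S RL=S RR=S
t=23: phase=(18,10,6,13) vs β=11 → FL=W FR=S RL=S RR=W
t=34: phase=(9,1,17,4) vs β=11 → FL=S FR=S RL=W RR=S
t=36: phase=(11,3,19,6) vs β=11 → FL=W FR=S RL=W RR=S


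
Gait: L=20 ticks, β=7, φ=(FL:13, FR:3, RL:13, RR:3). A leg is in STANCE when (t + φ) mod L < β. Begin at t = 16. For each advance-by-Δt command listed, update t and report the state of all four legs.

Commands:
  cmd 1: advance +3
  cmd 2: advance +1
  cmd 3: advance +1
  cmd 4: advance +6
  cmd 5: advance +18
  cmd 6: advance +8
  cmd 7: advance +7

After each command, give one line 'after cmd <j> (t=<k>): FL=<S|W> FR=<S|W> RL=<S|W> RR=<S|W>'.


after cmd 1 (t=19): FL=W FR=S RL=W RR=S
after cmd 2 (t=20): FL=W FR=S RL=W RR=S
after cmd 3 (t=21): FL=W FR=S RL=W RR=S
after cmd 4 (t=27): FL=S FR=W RL=S RR=W
after cmd 5 (t=45): FL=W FR=W RL=W RR=W
after cmd 6 (t=53): FL=S FR=W RL=S RR=W
after cmd 7 (t=60): FL=W FR=S RL=W RR=S

start t=16: FL=W FR=W RL=W RR=W
cmd 1: advance +3 → t=19, phase=(12,2,12,2) → FL=W FR=S RL=W RR=S
cmd 2: advance +1 → t=20, phase=(13,3,13,3) → FL=W FR=S RL=W RR=S
cmd 3: advance +1 → t=21, phase=(14,4,14,4) → FL=W FR=S RL=W RR=S
cmd 4: advance +6 → t=27, phase=(0,10,0,10) → FL=S FR=W RL=S RR=W
cmd 5: advance +18 → t=45, phase=(18,8,18,8) → FL=W FR=W RL=W RR=W
cmd 6: advance +8 → t=53, phase=(6,16,6,16) → FL=S FR=W RL=S RR=W
cmd 7: advance +7 → t=60, phase=(13,3,13,3) → FL=W FR=S RL=W RR=S


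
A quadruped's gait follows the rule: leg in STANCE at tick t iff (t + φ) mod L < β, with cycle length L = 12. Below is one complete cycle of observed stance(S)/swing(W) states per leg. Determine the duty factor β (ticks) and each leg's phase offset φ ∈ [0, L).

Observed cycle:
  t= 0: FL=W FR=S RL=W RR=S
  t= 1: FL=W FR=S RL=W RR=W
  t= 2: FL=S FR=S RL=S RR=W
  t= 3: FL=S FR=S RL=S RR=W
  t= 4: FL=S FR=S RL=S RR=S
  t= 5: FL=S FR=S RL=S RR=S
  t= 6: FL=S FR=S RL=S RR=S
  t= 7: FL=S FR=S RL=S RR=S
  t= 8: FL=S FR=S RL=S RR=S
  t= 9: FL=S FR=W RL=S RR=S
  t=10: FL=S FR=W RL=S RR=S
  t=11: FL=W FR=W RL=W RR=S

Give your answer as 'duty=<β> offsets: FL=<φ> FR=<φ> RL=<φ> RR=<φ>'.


duty β = stance ticks per leg = 9
FL: stance ticks = 9; W→S at t=2 → φ=10
FR: stance ticks = 9; W→S at t=0 → φ=0
RL: stance ticks = 9; W→S at t=2 → φ=10
RR: stance ticks = 9; W→S at t=4 → φ=8

duty=9 offsets: FL=10 FR=0 RL=10 RR=8


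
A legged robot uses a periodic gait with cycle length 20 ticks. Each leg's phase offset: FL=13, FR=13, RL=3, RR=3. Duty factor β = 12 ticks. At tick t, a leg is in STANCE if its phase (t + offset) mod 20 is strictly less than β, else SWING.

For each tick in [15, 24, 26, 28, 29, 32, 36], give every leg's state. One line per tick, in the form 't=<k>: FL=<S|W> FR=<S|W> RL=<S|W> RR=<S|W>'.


t=15: phase=(8,8,18,18) vs β=12 → FL=S FR=S RL=W RR=W
t=24: phase=(17,17,7,7) vs β=12 → FL=W FR=W RL=S RR=S
t=26: phase=(19,19,9,9) vs β=12 → FL=W FR=W RL=S RR=S
t=28: phase=(1,1,11,11) vs β=12 → FL=S FR=S RL=S RR=S
t=29: phase=(2,2,12,12) vs β=12 → FL=S FR=S RL=W RR=W
t=32: phase=(5,5,15,15) vs β=12 → FL=S FR=S RL=W RR=W
t=36: phase=(9,9,19,19) vs β=12 → FL=S FR=S RL=W RR=W

t=15: FL=S FR=S RL=W RR=W
t=24: FL=W FR=W RL=S RR=S
t=26: FL=W FR=W RL=S RR=S
t=28: FL=S FR=S RL=S RR=S
t=29: FL=S FR=S RL=W RR=W
t=32: FL=S FR=S RL=W RR=W
t=36: FL=S FR=S RL=W RR=W


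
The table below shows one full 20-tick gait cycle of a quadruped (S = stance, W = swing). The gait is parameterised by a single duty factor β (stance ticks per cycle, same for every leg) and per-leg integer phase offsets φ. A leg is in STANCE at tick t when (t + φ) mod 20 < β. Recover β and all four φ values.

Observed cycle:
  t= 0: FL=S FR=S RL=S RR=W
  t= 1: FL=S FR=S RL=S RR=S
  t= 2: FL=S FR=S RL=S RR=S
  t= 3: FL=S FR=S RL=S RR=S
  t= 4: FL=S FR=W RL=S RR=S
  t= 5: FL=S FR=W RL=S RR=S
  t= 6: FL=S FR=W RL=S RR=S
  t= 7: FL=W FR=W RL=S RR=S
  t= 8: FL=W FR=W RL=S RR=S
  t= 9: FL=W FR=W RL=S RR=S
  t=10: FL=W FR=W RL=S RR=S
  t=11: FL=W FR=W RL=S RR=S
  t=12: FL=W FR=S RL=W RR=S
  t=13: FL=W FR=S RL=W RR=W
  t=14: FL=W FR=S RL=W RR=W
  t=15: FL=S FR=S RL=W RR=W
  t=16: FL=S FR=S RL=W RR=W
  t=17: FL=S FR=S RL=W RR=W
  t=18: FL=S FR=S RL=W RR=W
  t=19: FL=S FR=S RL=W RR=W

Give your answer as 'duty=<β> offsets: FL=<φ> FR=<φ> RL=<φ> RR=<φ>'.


duty β = stance ticks per leg = 12
FL: stance ticks = 12; W→S at t=15 → φ=5
FR: stance ticks = 12; W→S at t=12 → φ=8
RL: stance ticks = 12; W→S at t=0 → φ=0
RR: stance ticks = 12; W→S at t=1 → φ=19

duty=12 offsets: FL=5 FR=8 RL=0 RR=19


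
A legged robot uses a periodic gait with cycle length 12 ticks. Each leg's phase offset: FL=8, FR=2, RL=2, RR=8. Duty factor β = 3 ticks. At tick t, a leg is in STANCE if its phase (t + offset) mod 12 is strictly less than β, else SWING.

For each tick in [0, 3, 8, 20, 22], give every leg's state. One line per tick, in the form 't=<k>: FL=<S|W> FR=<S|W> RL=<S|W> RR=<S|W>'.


t=0: phase=(8,2,2,8) vs β=3 → FL=W FR=S RL=S RR=W
t=3: phase=(11,5,5,11) vs β=3 → FL=W FR=W RL=W RR=W
t=8: phase=(4,10,10,4) vs β=3 → FL=W FR=W RL=W RR=W
t=20: phase=(4,10,10,4) vs β=3 → FL=W FR=W RL=W RR=W
t=22: phase=(6,0,0,6) vs β=3 → FL=W FR=S RL=S RR=W

t=0: FL=W FR=S RL=S RR=W
t=3: FL=W FR=W RL=W RR=W
t=8: FL=W FR=W RL=W RR=W
t=20: FL=W FR=W RL=W RR=W
t=22: FL=W FR=S RL=S RR=W


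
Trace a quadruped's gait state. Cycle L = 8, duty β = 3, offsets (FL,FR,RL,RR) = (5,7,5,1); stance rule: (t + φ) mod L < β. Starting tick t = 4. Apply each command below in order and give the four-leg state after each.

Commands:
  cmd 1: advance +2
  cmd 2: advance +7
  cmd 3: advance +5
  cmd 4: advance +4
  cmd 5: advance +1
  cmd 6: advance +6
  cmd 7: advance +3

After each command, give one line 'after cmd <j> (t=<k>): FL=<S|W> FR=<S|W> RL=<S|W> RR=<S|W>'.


after cmd 1 (t=6): FL=W FR=W RL=W RR=W
after cmd 2 (t=13): FL=S FR=W RL=S RR=W
after cmd 3 (t=18): FL=W FR=S RL=W RR=W
after cmd 4 (t=22): FL=W FR=W RL=W RR=W
after cmd 5 (t=23): FL=W FR=W RL=W RR=S
after cmd 6 (t=29): FL=S FR=W RL=S RR=W
after cmd 7 (t=32): FL=W FR=W RL=W RR=S

start t=4: FL=S FR=W RL=S RR=W
cmd 1: advance +2 → t=6, phase=(3,5,3,7) → FL=W FR=W RL=W RR=W
cmd 2: advance +7 → t=13, phase=(2,4,2,6) → FL=S FR=W RL=S RR=W
cmd 3: advance +5 → t=18, phase=(7,1,7,3) → FL=W FR=S RL=W RR=W
cmd 4: advance +4 → t=22, phase=(3,5,3,7) → FL=W FR=W RL=W RR=W
cmd 5: advance +1 → t=23, phase=(4,6,4,0) → FL=W FR=W RL=W RR=S
cmd 6: advance +6 → t=29, phase=(2,4,2,6) → FL=S FR=W RL=S RR=W
cmd 7: advance +3 → t=32, phase=(5,7,5,1) → FL=W FR=W RL=W RR=S


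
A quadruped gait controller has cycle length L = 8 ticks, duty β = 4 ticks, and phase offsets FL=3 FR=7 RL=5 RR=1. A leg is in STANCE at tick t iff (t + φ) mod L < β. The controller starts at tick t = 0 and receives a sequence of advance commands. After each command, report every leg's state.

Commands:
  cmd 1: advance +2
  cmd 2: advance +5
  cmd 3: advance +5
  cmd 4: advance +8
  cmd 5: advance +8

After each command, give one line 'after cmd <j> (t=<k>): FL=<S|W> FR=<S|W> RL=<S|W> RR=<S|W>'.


after cmd 1 (t=2): FL=W FR=S RL=W RR=S
after cmd 2 (t=7): FL=S FR=W RL=W RR=S
after cmd 3 (t=12): FL=W FR=S RL=S RR=W
after cmd 4 (t=20): FL=W FR=S RL=S RR=W
after cmd 5 (t=28): FL=W FR=S RL=S RR=W

start t=0: FL=S FR=W RL=W RR=S
cmd 1: advance +2 → t=2, phase=(5,1,7,3) → FL=W FR=S RL=W RR=S
cmd 2: advance +5 → t=7, phase=(2,6,4,0) → FL=S FR=W RL=W RR=S
cmd 3: advance +5 → t=12, phase=(7,3,1,5) → FL=W FR=S RL=S RR=W
cmd 4: advance +8 → t=20, phase=(7,3,1,5) → FL=W FR=S RL=S RR=W
cmd 5: advance +8 → t=28, phase=(7,3,1,5) → FL=W FR=S RL=S RR=W


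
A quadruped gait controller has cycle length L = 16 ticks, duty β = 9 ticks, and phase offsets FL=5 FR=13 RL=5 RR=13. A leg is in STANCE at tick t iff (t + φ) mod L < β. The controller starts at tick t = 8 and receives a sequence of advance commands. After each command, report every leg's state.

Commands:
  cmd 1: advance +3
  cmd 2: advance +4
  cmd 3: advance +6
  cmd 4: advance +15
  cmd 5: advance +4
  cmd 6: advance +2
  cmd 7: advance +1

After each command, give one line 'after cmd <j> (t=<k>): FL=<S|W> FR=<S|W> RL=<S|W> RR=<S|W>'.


start t=8: FL=W FR=S RL=W RR=S
cmd 1: advance +3 → t=11, phase=(0,8,0,8) → FL=S FR=S RL=S RR=S
cmd 2: advance +4 → t=15, phase=(4,12,4,12) → FL=S FR=W RL=S RR=W
cmd 3: advance +6 → t=21, phase=(10,2,10,2) → FL=W FR=S RL=W RR=S
cmd 4: advance +15 → t=36, phase=(9,1,9,1) → FL=W FR=S RL=W RR=S
cmd 5: advance +4 → t=40, phase=(13,5,13,5) → FL=W FR=S RL=W RR=S
cmd 6: advance +2 → t=42, phase=(15,7,15,7) → FL=W FR=S RL=W RR=S
cmd 7: advance +1 → t=43, phase=(0,8,0,8) → FL=S FR=S RL=S RR=S

after cmd 1 (t=11): FL=S FR=S RL=S RR=S
after cmd 2 (t=15): FL=S FR=W RL=S RR=W
after cmd 3 (t=21): FL=W FR=S RL=W RR=S
after cmd 4 (t=36): FL=W FR=S RL=W RR=S
after cmd 5 (t=40): FL=W FR=S RL=W RR=S
after cmd 6 (t=42): FL=W FR=S RL=W RR=S
after cmd 7 (t=43): FL=S FR=S RL=S RR=S


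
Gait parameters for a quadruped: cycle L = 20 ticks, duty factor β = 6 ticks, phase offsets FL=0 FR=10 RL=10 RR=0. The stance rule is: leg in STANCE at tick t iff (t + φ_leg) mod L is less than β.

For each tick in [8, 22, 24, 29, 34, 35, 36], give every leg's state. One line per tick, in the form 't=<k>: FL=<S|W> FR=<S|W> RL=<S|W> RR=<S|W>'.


t=8: FL=W FR=W RL=W RR=W
t=22: FL=S FR=W RL=W RR=S
t=24: FL=S FR=W RL=W RR=S
t=29: FL=W FR=W RL=W RR=W
t=34: FL=W FR=S RL=S RR=W
t=35: FL=W FR=S RL=S RR=W
t=36: FL=W FR=W RL=W RR=W

t=8: phase=(8,18,18,8) vs β=6 → FL=W FR=W RL=W RR=W
t=22: phase=(2,12,12,2) vs β=6 → FL=S FR=W RL=W RR=S
t=24: phase=(4,14,14,4) vs β=6 → FL=S FR=W RL=W RR=S
t=29: phase=(9,19,19,9) vs β=6 → FL=W FR=W RL=W RR=W
t=34: phase=(14,4,4,14) vs β=6 → FL=W FR=S RL=S RR=W
t=35: phase=(15,5,5,15) vs β=6 → FL=W FR=S RL=S RR=W
t=36: phase=(16,6,6,16) vs β=6 → FL=W FR=W RL=W RR=W


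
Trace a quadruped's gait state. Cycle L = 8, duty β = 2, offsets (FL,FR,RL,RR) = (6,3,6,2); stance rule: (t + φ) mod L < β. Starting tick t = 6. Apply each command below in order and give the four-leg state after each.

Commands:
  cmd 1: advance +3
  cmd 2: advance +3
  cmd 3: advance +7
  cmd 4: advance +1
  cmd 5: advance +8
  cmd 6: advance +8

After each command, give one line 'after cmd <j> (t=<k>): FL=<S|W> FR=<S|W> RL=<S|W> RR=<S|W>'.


after cmd 1 (t=9): FL=W FR=W RL=W RR=W
after cmd 2 (t=12): FL=W FR=W RL=W RR=W
after cmd 3 (t=19): FL=S FR=W RL=S RR=W
after cmd 4 (t=20): FL=W FR=W RL=W RR=W
after cmd 5 (t=28): FL=W FR=W RL=W RR=W
after cmd 6 (t=36): FL=W FR=W RL=W RR=W

start t=6: FL=W FR=S RL=W RR=S
cmd 1: advance +3 → t=9, phase=(7,4,7,3) → FL=W FR=W RL=W RR=W
cmd 2: advance +3 → t=12, phase=(2,7,2,6) → FL=W FR=W RL=W RR=W
cmd 3: advance +7 → t=19, phase=(1,6,1,5) → FL=S FR=W RL=S RR=W
cmd 4: advance +1 → t=20, phase=(2,7,2,6) → FL=W FR=W RL=W RR=W
cmd 5: advance +8 → t=28, phase=(2,7,2,6) → FL=W FR=W RL=W RR=W
cmd 6: advance +8 → t=36, phase=(2,7,2,6) → FL=W FR=W RL=W RR=W


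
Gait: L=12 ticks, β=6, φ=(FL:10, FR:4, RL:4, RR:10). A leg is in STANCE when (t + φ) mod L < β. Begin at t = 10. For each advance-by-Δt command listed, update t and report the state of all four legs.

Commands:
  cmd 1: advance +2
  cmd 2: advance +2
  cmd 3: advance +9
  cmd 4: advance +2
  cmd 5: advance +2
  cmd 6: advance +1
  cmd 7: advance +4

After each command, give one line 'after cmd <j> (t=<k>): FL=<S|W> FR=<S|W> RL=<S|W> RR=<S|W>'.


after cmd 1 (t=12): FL=W FR=S RL=S RR=W
after cmd 2 (t=14): FL=S FR=W RL=W RR=S
after cmd 3 (t=23): FL=W FR=S RL=S RR=W
after cmd 4 (t=25): FL=W FR=S RL=S RR=W
after cmd 5 (t=27): FL=S FR=W RL=W RR=S
after cmd 6 (t=28): FL=S FR=W RL=W RR=S
after cmd 7 (t=32): FL=W FR=S RL=S RR=W

start t=10: FL=W FR=S RL=S RR=W
cmd 1: advance +2 → t=12, phase=(10,4,4,10) → FL=W FR=S RL=S RR=W
cmd 2: advance +2 → t=14, phase=(0,6,6,0) → FL=S FR=W RL=W RR=S
cmd 3: advance +9 → t=23, phase=(9,3,3,9) → FL=W FR=S RL=S RR=W
cmd 4: advance +2 → t=25, phase=(11,5,5,11) → FL=W FR=S RL=S RR=W
cmd 5: advance +2 → t=27, phase=(1,7,7,1) → FL=S FR=W RL=W RR=S
cmd 6: advance +1 → t=28, phase=(2,8,8,2) → FL=S FR=W RL=W RR=S
cmd 7: advance +4 → t=32, phase=(6,0,0,6) → FL=W FR=S RL=S RR=W


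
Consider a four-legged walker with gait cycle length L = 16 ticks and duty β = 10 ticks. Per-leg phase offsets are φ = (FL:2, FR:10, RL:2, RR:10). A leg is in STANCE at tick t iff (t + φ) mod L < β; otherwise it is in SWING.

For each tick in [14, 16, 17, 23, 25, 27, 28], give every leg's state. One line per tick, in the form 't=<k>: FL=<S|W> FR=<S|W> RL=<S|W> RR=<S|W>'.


t=14: FL=S FR=S RL=S RR=S
t=16: FL=S FR=W RL=S RR=W
t=17: FL=S FR=W RL=S RR=W
t=23: FL=S FR=S RL=S RR=S
t=25: FL=W FR=S RL=W RR=S
t=27: FL=W FR=S RL=W RR=S
t=28: FL=W FR=S RL=W RR=S

t=14: phase=(0,8,0,8) vs β=10 → FL=S FR=S RL=S RR=S
t=16: phase=(2,10,2,10) vs β=10 → FL=S FR=W RL=S RR=W
t=17: phase=(3,11,3,11) vs β=10 → FL=S FR=W RL=S RR=W
t=23: phase=(9,1,9,1) vs β=10 → FL=S FR=S RL=S RR=S
t=25: phase=(11,3,11,3) vs β=10 → FL=W FR=S RL=W RR=S
t=27: phase=(13,5,13,5) vs β=10 → FL=W FR=S RL=W RR=S
t=28: phase=(14,6,14,6) vs β=10 → FL=W FR=S RL=W RR=S


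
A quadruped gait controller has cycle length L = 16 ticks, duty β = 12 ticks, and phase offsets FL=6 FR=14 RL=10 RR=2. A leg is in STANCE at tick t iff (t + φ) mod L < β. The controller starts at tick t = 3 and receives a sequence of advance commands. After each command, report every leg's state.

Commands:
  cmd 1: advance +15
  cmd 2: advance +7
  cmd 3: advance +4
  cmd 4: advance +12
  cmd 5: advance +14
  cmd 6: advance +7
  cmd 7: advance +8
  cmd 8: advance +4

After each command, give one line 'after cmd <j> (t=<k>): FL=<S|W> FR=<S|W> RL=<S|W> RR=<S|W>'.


start t=3: FL=S FR=S RL=W RR=S
cmd 1: advance +15 → t=18, phase=(8,0,12,4) → FL=S FR=S RL=W RR=S
cmd 2: advance +7 → t=25, phase=(15,7,3,11) → FL=W FR=S RL=S RR=S
cmd 3: advance +4 → t=29, phase=(3,11,7,15) → FL=S FR=S RL=S RR=W
cmd 4: advance +12 → t=41, phase=(15,7,3,11) → FL=W FR=S RL=S RR=S
cmd 5: advance +14 → t=55, phase=(13,5,1,9) → FL=W FR=S RL=S RR=S
cmd 6: advance +7 → t=62, phase=(4,12,8,0) → FL=S FR=W RL=S RR=S
cmd 7: advance +8 → t=70, phase=(12,4,0,8) → FL=W FR=S RL=S RR=S
cmd 8: advance +4 → t=74, phase=(0,8,4,12) → FL=S FR=S RL=S RR=W

after cmd 1 (t=18): FL=S FR=S RL=W RR=S
after cmd 2 (t=25): FL=W FR=S RL=S RR=S
after cmd 3 (t=29): FL=S FR=S RL=S RR=W
after cmd 4 (t=41): FL=W FR=S RL=S RR=S
after cmd 5 (t=55): FL=W FR=S RL=S RR=S
after cmd 6 (t=62): FL=S FR=W RL=S RR=S
after cmd 7 (t=70): FL=W FR=S RL=S RR=S
after cmd 8 (t=74): FL=S FR=S RL=S RR=W


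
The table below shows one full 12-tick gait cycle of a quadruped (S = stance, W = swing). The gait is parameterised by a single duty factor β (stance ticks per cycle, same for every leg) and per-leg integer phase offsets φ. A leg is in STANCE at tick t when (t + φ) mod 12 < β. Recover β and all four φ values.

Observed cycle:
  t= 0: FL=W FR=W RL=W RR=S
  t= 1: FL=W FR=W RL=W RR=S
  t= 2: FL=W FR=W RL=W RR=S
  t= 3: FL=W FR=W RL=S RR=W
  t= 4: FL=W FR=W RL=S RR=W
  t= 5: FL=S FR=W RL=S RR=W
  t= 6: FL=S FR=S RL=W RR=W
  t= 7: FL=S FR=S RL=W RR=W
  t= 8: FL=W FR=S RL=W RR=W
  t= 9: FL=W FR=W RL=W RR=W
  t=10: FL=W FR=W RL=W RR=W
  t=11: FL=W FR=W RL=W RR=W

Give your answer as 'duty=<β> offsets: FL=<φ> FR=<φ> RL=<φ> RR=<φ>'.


duty=3 offsets: FL=7 FR=6 RL=9 RR=0

duty β = stance ticks per leg = 3
FL: stance ticks = 3; W→S at t=5 → φ=7
FR: stance ticks = 3; W→S at t=6 → φ=6
RL: stance ticks = 3; W→S at t=3 → φ=9
RR: stance ticks = 3; W→S at t=0 → φ=0


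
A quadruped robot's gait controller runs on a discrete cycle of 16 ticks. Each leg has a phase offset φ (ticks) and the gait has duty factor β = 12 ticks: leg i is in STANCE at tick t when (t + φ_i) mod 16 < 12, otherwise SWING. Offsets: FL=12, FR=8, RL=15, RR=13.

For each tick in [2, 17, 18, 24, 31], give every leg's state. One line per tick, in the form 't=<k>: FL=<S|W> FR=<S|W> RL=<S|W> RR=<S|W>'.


t=2: FL=W FR=S RL=S RR=W
t=17: FL=W FR=S RL=S RR=W
t=18: FL=W FR=S RL=S RR=W
t=24: FL=S FR=S RL=S RR=S
t=31: FL=S FR=S RL=W RR=W

t=2: phase=(14,10,1,15) vs β=12 → FL=W FR=S RL=S RR=W
t=17: phase=(13,9,0,14) vs β=12 → FL=W FR=S RL=S RR=W
t=18: phase=(14,10,1,15) vs β=12 → FL=W FR=S RL=S RR=W
t=24: phase=(4,0,7,5) vs β=12 → FL=S FR=S RL=S RR=S
t=31: phase=(11,7,14,12) vs β=12 → FL=S FR=S RL=W RR=W


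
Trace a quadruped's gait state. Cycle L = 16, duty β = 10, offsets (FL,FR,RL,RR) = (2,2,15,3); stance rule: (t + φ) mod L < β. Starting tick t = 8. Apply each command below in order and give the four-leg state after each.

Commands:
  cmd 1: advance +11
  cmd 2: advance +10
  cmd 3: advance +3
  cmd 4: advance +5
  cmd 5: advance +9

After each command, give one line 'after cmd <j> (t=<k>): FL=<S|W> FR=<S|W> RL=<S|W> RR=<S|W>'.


after cmd 1 (t=19): FL=S FR=S RL=S RR=S
after cmd 2 (t=29): FL=W FR=W RL=W RR=S
after cmd 3 (t=32): FL=S FR=S RL=W RR=S
after cmd 4 (t=37): FL=S FR=S RL=S RR=S
after cmd 5 (t=46): FL=S FR=S RL=W RR=S

start t=8: FL=W FR=W RL=S RR=W
cmd 1: advance +11 → t=19, phase=(5,5,2,6) → FL=S FR=S RL=S RR=S
cmd 2: advance +10 → t=29, phase=(15,15,12,0) → FL=W FR=W RL=W RR=S
cmd 3: advance +3 → t=32, phase=(2,2,15,3) → FL=S FR=S RL=W RR=S
cmd 4: advance +5 → t=37, phase=(7,7,4,8) → FL=S FR=S RL=S RR=S
cmd 5: advance +9 → t=46, phase=(0,0,13,1) → FL=S FR=S RL=W RR=S


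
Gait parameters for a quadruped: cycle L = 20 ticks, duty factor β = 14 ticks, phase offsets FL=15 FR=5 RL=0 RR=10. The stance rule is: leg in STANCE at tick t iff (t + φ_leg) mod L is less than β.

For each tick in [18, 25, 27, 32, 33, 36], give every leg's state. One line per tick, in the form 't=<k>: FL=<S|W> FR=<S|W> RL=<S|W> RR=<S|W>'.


t=18: FL=S FR=S RL=W RR=S
t=25: FL=S FR=S RL=S RR=W
t=27: FL=S FR=S RL=S RR=W
t=32: FL=S FR=W RL=S RR=S
t=33: FL=S FR=W RL=S RR=S
t=36: FL=S FR=S RL=W RR=S

t=18: phase=(13,3,18,8) vs β=14 → FL=S FR=S RL=W RR=S
t=25: phase=(0,10,5,15) vs β=14 → FL=S FR=S RL=S RR=W
t=27: phase=(2,12,7,17) vs β=14 → FL=S FR=S RL=S RR=W
t=32: phase=(7,17,12,2) vs β=14 → FL=S FR=W RL=S RR=S
t=33: phase=(8,18,13,3) vs β=14 → FL=S FR=W RL=S RR=S
t=36: phase=(11,1,16,6) vs β=14 → FL=S FR=S RL=W RR=S


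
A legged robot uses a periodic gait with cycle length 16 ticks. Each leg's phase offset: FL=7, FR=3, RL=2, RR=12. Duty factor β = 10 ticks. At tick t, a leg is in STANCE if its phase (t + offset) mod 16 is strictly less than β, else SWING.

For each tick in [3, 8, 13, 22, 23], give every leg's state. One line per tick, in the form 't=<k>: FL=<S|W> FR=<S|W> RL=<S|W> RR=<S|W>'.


t=3: FL=W FR=S RL=S RR=W
t=8: FL=W FR=W RL=W RR=S
t=13: FL=S FR=S RL=W RR=S
t=22: FL=W FR=S RL=S RR=S
t=23: FL=W FR=W RL=S RR=S

t=3: phase=(10,6,5,15) vs β=10 → FL=W FR=S RL=S RR=W
t=8: phase=(15,11,10,4) vs β=10 → FL=W FR=W RL=W RR=S
t=13: phase=(4,0,15,9) vs β=10 → FL=S FR=S RL=W RR=S
t=22: phase=(13,9,8,2) vs β=10 → FL=W FR=S RL=S RR=S
t=23: phase=(14,10,9,3) vs β=10 → FL=W FR=W RL=S RR=S


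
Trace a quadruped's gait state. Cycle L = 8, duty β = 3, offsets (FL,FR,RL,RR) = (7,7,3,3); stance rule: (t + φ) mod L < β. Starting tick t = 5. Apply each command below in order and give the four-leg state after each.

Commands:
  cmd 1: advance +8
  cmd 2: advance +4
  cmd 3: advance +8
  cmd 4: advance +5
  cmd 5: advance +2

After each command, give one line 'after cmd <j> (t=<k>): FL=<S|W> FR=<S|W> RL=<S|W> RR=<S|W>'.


start t=5: FL=W FR=W RL=S RR=S
cmd 1: advance +8 → t=13, phase=(4,4,0,0) → FL=W FR=W RL=S RR=S
cmd 2: advance +4 → t=17, phase=(0,0,4,4) → FL=S FR=S RL=W RR=W
cmd 3: advance +8 → t=25, phase=(0,0,4,4) → FL=S FR=S RL=W RR=W
cmd 4: advance +5 → t=30, phase=(5,5,1,1) → FL=W FR=W RL=S RR=S
cmd 5: advance +2 → t=32, phase=(7,7,3,3) → FL=W FR=W RL=W RR=W

after cmd 1 (t=13): FL=W FR=W RL=S RR=S
after cmd 2 (t=17): FL=S FR=S RL=W RR=W
after cmd 3 (t=25): FL=S FR=S RL=W RR=W
after cmd 4 (t=30): FL=W FR=W RL=S RR=S
after cmd 5 (t=32): FL=W FR=W RL=W RR=W


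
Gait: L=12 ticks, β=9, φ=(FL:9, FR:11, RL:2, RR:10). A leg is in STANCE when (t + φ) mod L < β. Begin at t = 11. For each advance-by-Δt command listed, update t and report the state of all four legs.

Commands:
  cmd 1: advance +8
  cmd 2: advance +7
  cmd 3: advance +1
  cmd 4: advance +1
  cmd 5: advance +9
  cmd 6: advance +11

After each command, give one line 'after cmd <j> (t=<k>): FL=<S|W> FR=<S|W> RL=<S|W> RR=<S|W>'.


start t=11: FL=S FR=W RL=S RR=W
cmd 1: advance +8 → t=19, phase=(4,6,9,5) → FL=S FR=S RL=W RR=S
cmd 2: advance +7 → t=26, phase=(11,1,4,0) → FL=W FR=S RL=S RR=S
cmd 3: advance +1 → t=27, phase=(0,2,5,1) → FL=S FR=S RL=S RR=S
cmd 4: advance +1 → t=28, phase=(1,3,6,2) → FL=S FR=S RL=S RR=S
cmd 5: advance +9 → t=37, phase=(10,0,3,11) → FL=W FR=S RL=S RR=W
cmd 6: advance +11 → t=48, phase=(9,11,2,10) → FL=W FR=W RL=S RR=W

after cmd 1 (t=19): FL=S FR=S RL=W RR=S
after cmd 2 (t=26): FL=W FR=S RL=S RR=S
after cmd 3 (t=27): FL=S FR=S RL=S RR=S
after cmd 4 (t=28): FL=S FR=S RL=S RR=S
after cmd 5 (t=37): FL=W FR=S RL=S RR=W
after cmd 6 (t=48): FL=W FR=W RL=S RR=W


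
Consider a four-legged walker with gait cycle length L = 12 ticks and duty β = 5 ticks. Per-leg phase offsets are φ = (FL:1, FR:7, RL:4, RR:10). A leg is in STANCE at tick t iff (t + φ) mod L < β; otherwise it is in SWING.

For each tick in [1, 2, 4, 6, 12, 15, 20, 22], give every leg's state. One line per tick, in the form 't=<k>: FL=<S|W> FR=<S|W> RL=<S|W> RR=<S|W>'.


t=1: phase=(2,8,5,11) vs β=5 → FL=S FR=W RL=W RR=W
t=2: phase=(3,9,6,0) vs β=5 → FL=S FR=W RL=W RR=S
t=4: phase=(5,11,8,2) vs β=5 → FL=W FR=W RL=W RR=S
t=6: phase=(7,1,10,4) vs β=5 → FL=W FR=S RL=W RR=S
t=12: phase=(1,7,4,10) vs β=5 → FL=S FR=W RL=S RR=W
t=15: phase=(4,10,7,1) vs β=5 → FL=S FR=W RL=W RR=S
t=20: phase=(9,3,0,6) vs β=5 → FL=W FR=S RL=S RR=W
t=22: phase=(11,5,2,8) vs β=5 → FL=W FR=W RL=S RR=W

t=1: FL=S FR=W RL=W RR=W
t=2: FL=S FR=W RL=W RR=S
t=4: FL=W FR=W RL=W RR=S
t=6: FL=W FR=S RL=W RR=S
t=12: FL=S FR=W RL=S RR=W
t=15: FL=S FR=W RL=W RR=S
t=20: FL=W FR=S RL=S RR=W
t=22: FL=W FR=W RL=S RR=W


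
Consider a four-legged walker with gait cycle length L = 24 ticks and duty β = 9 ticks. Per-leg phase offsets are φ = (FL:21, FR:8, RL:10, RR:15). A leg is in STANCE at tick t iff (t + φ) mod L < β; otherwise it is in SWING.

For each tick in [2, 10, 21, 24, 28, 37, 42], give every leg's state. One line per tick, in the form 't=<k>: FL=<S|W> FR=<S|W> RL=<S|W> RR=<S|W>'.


t=2: FL=W FR=W RL=W RR=W
t=10: FL=S FR=W RL=W RR=S
t=21: FL=W FR=S RL=S RR=W
t=24: FL=W FR=S RL=W RR=W
t=28: FL=S FR=W RL=W RR=W
t=37: FL=W FR=W RL=W RR=S
t=42: FL=W FR=S RL=S RR=W

t=2: phase=(23,10,12,17) vs β=9 → FL=W FR=W RL=W RR=W
t=10: phase=(7,18,20,1) vs β=9 → FL=S FR=W RL=W RR=S
t=21: phase=(18,5,7,12) vs β=9 → FL=W FR=S RL=S RR=W
t=24: phase=(21,8,10,15) vs β=9 → FL=W FR=S RL=W RR=W
t=28: phase=(1,12,14,19) vs β=9 → FL=S FR=W RL=W RR=W
t=37: phase=(10,21,23,4) vs β=9 → FL=W FR=W RL=W RR=S
t=42: phase=(15,2,4,9) vs β=9 → FL=W FR=S RL=S RR=W


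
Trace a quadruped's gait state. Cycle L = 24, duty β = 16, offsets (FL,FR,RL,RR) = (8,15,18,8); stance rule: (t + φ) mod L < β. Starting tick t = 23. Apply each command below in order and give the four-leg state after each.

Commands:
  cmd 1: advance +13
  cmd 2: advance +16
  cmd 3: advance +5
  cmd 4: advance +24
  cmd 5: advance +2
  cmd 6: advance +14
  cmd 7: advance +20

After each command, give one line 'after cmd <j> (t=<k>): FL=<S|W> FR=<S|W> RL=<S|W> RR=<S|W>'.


after cmd 1 (t=36): FL=W FR=S RL=S RR=W
after cmd 2 (t=52): FL=S FR=W RL=W RR=S
after cmd 3 (t=57): FL=W FR=S RL=S RR=W
after cmd 4 (t=81): FL=W FR=S RL=S RR=W
after cmd 5 (t=83): FL=W FR=S RL=S RR=W
after cmd 6 (t=97): FL=S FR=W RL=W RR=S
after cmd 7 (t=117): FL=S FR=S RL=S RR=S

start t=23: FL=S FR=S RL=W RR=S
cmd 1: advance +13 → t=36, phase=(20,3,6,20) → FL=W FR=S RL=S RR=W
cmd 2: advance +16 → t=52, phase=(12,19,22,12) → FL=S FR=W RL=W RR=S
cmd 3: advance +5 → t=57, phase=(17,0,3,17) → FL=W FR=S RL=S RR=W
cmd 4: advance +24 → t=81, phase=(17,0,3,17) → FL=W FR=S RL=S RR=W
cmd 5: advance +2 → t=83, phase=(19,2,5,19) → FL=W FR=S RL=S RR=W
cmd 6: advance +14 → t=97, phase=(9,16,19,9) → FL=S FR=W RL=W RR=S
cmd 7: advance +20 → t=117, phase=(5,12,15,5) → FL=S FR=S RL=S RR=S
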